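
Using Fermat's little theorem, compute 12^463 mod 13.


Fermat's little theorem: if p is prime and gcd(a,p)=1, then a^(p-1) ≡ 1 (mod p)
p = 13 is prime, gcd(12,13) = 1
Reduce exponent: 463 mod 12 = 7
So 12^463 ≡ 12^7 (mod 13)
12^7 mod 13 = 12

12^463 ≡ 12 (mod 13)


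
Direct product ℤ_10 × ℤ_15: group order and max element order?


|ℤ_10 × ℤ_15| = 10 × 15 = 150
Max element order = lcm(10,15) = 30
Cyclic? No (gcd=5)

|ℤ_10×ℤ_15| = 150, max element order = 30


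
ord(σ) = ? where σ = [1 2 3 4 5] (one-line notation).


Cycle decomposition: identity (all elements fixed)
Order = 1 (identity has order 1)

ord(σ) = 1


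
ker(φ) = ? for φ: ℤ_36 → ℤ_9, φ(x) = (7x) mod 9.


Kernel = preimage of identity
ker(φ) = {x ∈ ℤ_36 : 7x ≡ 0 (mod 9)}. Since 9 | 36, φ is well-defined. The kernel is the cyclic subgroup ⟨9⟩ of ℤ_36 (order 4), i.e. {0, 9, 18, 27}

ker(φ) = {0, 9, 18, 27}


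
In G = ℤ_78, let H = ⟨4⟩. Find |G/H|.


|⟨4⟩| = n / gcd(4, 78) = 78 / 2 = 39
H is normal (ℤ_78 is abelian).
|G/H| = |G| / |H| = 78 / 39 = 2

|G/H| = 2


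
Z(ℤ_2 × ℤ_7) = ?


Z(G) = {g ∈ G | gx = xg for all x ∈ G}
Direct product of abelian groups is abelian, so Z(G) = G

Z(ℤ_2 × ℤ_7) = ℤ_2 × ℤ_7


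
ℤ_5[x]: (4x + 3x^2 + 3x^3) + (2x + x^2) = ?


Add coefficients mod 5:
x^0: 0 + 0 = 0 (mod 5)
x^1: 4 + 2 = 1 (mod 5)
x^2: 3 + 1 = 4 (mod 5)
x^3: 3 + 0 = 3 (mod 5)
Result: x + 4x^2 + 3x^3

f + g = x + 4x^2 + 3x^3


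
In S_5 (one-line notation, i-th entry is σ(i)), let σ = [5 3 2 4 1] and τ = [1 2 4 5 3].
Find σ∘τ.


σ∘τ: apply τ first, then σ
1 →τ 1 →σ 5
2 →τ 2 →σ 3
3 →τ 4 →σ 4
4 →τ 5 →σ 1
5 →τ 3 →σ 2

σ∘τ = [5 3 4 1 2]


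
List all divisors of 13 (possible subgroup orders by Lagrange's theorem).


Lagrange's theorem: |H| divides |G|
|G| = 13
Divisors of 13: 1, 13

Possible subgroup orders: {1, 13}


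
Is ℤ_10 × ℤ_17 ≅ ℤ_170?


Comparing ℤ_10 × ℤ_17 and ℤ_170:
gcd(10,17) = 1, so ℤ_10 × ℤ_17 ≅ ℤ_170 (CRT)

Yes, ℤ_10 × ℤ_17 ≅ ℤ_170


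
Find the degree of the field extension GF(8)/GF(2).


GF(8) = GF(2^3), so the extension degree is 3

[GF(8)/GF(2)] = 3


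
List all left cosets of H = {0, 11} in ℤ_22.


H = {0, 11}, |H| = 2
Number of cosets = |G|/|H| = 22/2 = 11
0 + H = {0, 11}
1 + H = {1, 12}
2 + H = {2, 13}
3 + H = {3, 14}
4 + H = {4, 15}
5 + H = {5, 16}
6 + H = {6, 17}
7 + H = {7, 18}
8 + H = {8, 19}
9 + H = {9, 20}
10 + H = {10, 21}

Cosets: 0+H={0,11}; 1+H={1,12}; 2+H={2,13}; 3+H={3,14}; 4+H={4,15}; 5+H={5,16}; 6+H={6,17}; 7+H={7,18}; 8+H={8,19}; 9+H={9,20}; 10+H={10,21}


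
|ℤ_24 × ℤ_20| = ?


|A × B| = |A| · |B|
|ℤ_24 × ℤ_20| = 24 × 20 = 480

|ℤ_24 × ℤ_20| = 480


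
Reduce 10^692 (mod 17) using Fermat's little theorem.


Fermat's little theorem: if p is prime and gcd(a,p)=1, then a^(p-1) ≡ 1 (mod p)
p = 17 is prime, gcd(10,17) = 1
Reduce exponent: 692 mod 16 = 4
So 10^692 ≡ 10^4 (mod 17)
10^4 mod 17 = 4

10^692 ≡ 4 (mod 17)


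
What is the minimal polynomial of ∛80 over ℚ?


∛80 satisfies x³ - 80 = 0, irreducible over ℚ (no rational root; 80 is not a perfect cube)

Minimal polynomial: x³ - 80


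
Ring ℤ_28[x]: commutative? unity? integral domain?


ℤ_28 has zero divisors (2·14 ≡ 0), and these lift to constant zero divisors in ℤ_28[x]; so not an integral domain
Commutative: Yes
Integral domain: No
Has unity: Yes

ℤ_28[x]: Commutative=Yes, Unity=Yes


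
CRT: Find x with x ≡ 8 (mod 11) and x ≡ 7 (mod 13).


m₁ = 11, m₂ = 13, gcd = 1, so CRT applies. M = m₁·m₂ = 143
Let M₁ = M/m₁ = 13, M₂ = M/m₂ = 11
Find y₁ ≡ M₁⁻¹ (mod m₁): 13⁻¹ ≡ 6 (mod 11)
Find y₂ ≡ M₂⁻¹ (mod m₂): 11⁻¹ ≡ 6 (mod 13)
x = a₁·M₁·y₁ + a₂·M₂·y₂ = 8·13·6 + 7·11·6 = 1086
Reduce mod 143: x ≡ 85
Check: 85 mod 11 = 8 ✓, 85 mod 13 = 7 ✓

x ≡ 85 (mod 143)


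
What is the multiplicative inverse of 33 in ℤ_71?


Use the extended Euclidean algorithm to write 1 = 33·s + 71·t; then s mod 71 is the inverse.
Euclidean algorithm:
  33 = 0·71 + 33
  71 = 2·33 + 5
  33 = 6·5 + 3
  5 = 1·3 + 2
  3 = 1·2 + 1
  2 = 2·1 + 0
gcd(33,71) = 1
Back-substitution gives: 33·(28) + 71·(-13) = 1
So 33⁻¹ ≡ 28 ≡ 28 (mod 71)
Check: 33 × 28 = 924 ≡ 1 (mod 71) ✓

33⁻¹ ≡ 28 (mod 71)


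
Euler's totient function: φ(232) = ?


Factor n: 232 = 2^3 × 29
φ(n) = n · ∏(1 - 1/p) over distinct primes p | n
φ(232) = 232 · (1 - 1/2) · (1 - 1/29) = 112

φ(232) = 112


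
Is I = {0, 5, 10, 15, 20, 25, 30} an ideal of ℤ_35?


Check ideal conditions for I = {0, 5, 10, 15, 20, 25, 30} in ℤ_35:
(1) I is an additive subgroup? Yes
(2) For r ∈ ℤ_35 and a ∈ I: r·a ∈ I? Yes

Yes, I is an ideal of ℤ_35


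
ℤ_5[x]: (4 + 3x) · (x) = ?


Expand and collect like terms; reduce coefficients mod 5:
x^0: 4·0 = 0 ≡ 0 (mod 5)
x^1: 4·1 + 3·0 = 4 ≡ 4 (mod 5)
x^2: 3·1 = 3 ≡ 3 (mod 5)
Result: 4x + 3x^2

f · g = 4x + 3x^2


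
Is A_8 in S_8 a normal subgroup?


H = A_8 in S_8
A_8 has index 2 in S_8, and every subgroup of index 2 is normal

Yes, normal subgroup


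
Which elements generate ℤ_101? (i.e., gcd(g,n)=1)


g generates ℤ_n iff gcd(g,n) = 1
Prime factors of 101: 101
Generators are g ∈ {1,...,100} not divisible by any of these primes.
Generators: {1, 2, 3, 4, 5, 6, 7, 8, 9, 10, 11, 12, 13, 14, 15, 16, 17, 18, 19, 20, 21, 22, 23, 24, 25, 26, 27, 28, 29, 30, 31, 32, 33, 34, 35, 36, 37, 38, 39, 40, 41, 42, 43, 44, 45, 46, 47, 48, 49, 50, 51, 52, 53, 54, 55, 56, 57, 58, 59, 60, 61, 62, 63, 64, 65, 66, 67, 68, 69, 70, 71, 72, 73, 74, 75, 76, 77, 78, 79, 80, 81, 82, 83, 84, 85, 86, 87, 88, 89, 90, 91, 92, 93, 94, 95, 96, 97, 98, 99, 100}
Number of generators = φ(101) = 100

Generators of ℤ_101 = {1, 2, 3, 4, 5, 6, 7, 8, 9, 10, 11, 12, 13, 14, 15, 16, 17, 18, 19, 20, 21, 22, 23, 24, 25, 26, 27, 28, 29, 30, 31, 32, 33, 34, 35, 36, 37, 38, 39, 40, 41, 42, 43, 44, 45, 46, 47, 48, 49, 50, 51, 52, 53, 54, 55, 56, 57, 58, 59, 60, 61, 62, 63, 64, 65, 66, 67, 68, 69, 70, 71, 72, 73, 74, 75, 76, 77, 78, 79, 80, 81, 82, 83, 84, 85, 86, 87, 88, 89, 90, 91, 92, 93, 94, 95, 96, 97, 98, 99, 100}


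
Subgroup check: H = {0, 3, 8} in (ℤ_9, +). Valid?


Subgroup test for H = {0, 3, 8} in (ℤ_9, +):
(1) 0 ∈ H? Yes
(2) Closure: for all a,b ∈ H, (a+b) mod 9 ∈ H? No  [counterexample: 3 + 3 = 6 ∉ H]
(3) Inverses: for all a ∈ H, -a mod 9 ∈ H? No

No, H is not a subgroup of ℤ_9


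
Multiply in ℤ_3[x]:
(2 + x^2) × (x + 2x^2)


Expand and collect like terms; reduce coefficients mod 3:
x^0: 2·0 = 0 ≡ 0 (mod 3)
x^1: 2·1 + 0·0 = 2 ≡ 2 (mod 3)
x^2: 2·2 + 0·1 + 1·0 = 4 ≡ 1 (mod 3)
x^3: 0·2 + 1·1 = 1 ≡ 1 (mod 3)
x^4: 1·2 = 2 ≡ 2 (mod 3)
Result: 2x + x^2 + x^3 + 2x^4

f · g = 2x + x^2 + x^3 + 2x^4


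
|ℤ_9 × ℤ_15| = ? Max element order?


|ℤ_9 × ℤ_15| = 9 × 15 = 135
Max element order = lcm(9,15) = 45
Cyclic? No (gcd=3)

|ℤ_9×ℤ_15| = 135, max element order = 45


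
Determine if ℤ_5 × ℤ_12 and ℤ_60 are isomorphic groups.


Comparing ℤ_5 × ℤ_12 and ℤ_60:
gcd(5,12) = 1, so ℤ_5 × ℤ_12 ≅ ℤ_60 (CRT)

Yes, ℤ_5 × ℤ_12 ≅ ℤ_60


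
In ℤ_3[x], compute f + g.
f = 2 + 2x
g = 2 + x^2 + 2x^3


Add coefficients mod 3:
x^0: 2 + 2 = 1 (mod 3)
x^1: 2 + 0 = 2 (mod 3)
x^2: 0 + 1 = 1 (mod 3)
x^3: 0 + 2 = 2 (mod 3)
Result: 1 + 2x + x^2 + 2x^3

f + g = 1 + 2x + x^2 + 2x^3


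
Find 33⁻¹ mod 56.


Use the extended Euclidean algorithm to write 1 = 33·s + 56·t; then s mod 56 is the inverse.
Euclidean algorithm:
  33 = 0·56 + 33
  56 = 1·33 + 23
  33 = 1·23 + 10
  23 = 2·10 + 3
  10 = 3·3 + 1
  3 = 3·1 + 0
gcd(33,56) = 1
Back-substitution gives: 33·(17) + 56·(-10) = 1
So 33⁻¹ ≡ 17 ≡ 17 (mod 56)
Check: 33 × 17 = 561 ≡ 1 (mod 56) ✓

33⁻¹ ≡ 17 (mod 56)


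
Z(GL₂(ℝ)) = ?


Z(G) = {g ∈ G | gx = xg for all x ∈ G}
Only scalar multiples of the identity commute with all invertible matrices

Z(GL₂(ℝ)) = {aI : a ∈ ℝ, a ≠ 0}


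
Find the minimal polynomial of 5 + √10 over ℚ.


Let α = 5 + √10. Then α - 5 = √10, so (α - 5)² = 10, giving α² - 10α + 15 = 0. Degree 2 and α ∉ ℚ, so this is the minimal polynomial.

Minimal polynomial: x² - 10x + 15


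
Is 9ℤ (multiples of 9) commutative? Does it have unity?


9ℤ is a commutative ring under +,× but has no multiplicative identity (1 ∉ 9ℤ); it has no zero divisors, but without unity it is not an integral domain
Commutative: Yes
Integral domain: No
Has unity: No

9ℤ (multiples of 9): Commutative=Yes, Unity=No


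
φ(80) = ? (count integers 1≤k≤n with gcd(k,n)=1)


Factor n: 80 = 2^4 × 5
φ(n) = n · ∏(1 - 1/p) over distinct primes p | n
φ(80) = 80 · (1 - 1/2) · (1 - 1/5) = 32

φ(80) = 32


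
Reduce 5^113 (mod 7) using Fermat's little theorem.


Fermat's little theorem: if p is prime and gcd(a,p)=1, then a^(p-1) ≡ 1 (mod p)
p = 7 is prime, gcd(5,7) = 1
Reduce exponent: 113 mod 6 = 5
So 5^113 ≡ 5^5 (mod 7)
5^5 mod 7 = 3

5^113 ≡ 3 (mod 7)


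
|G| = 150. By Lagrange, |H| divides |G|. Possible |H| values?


Lagrange's theorem: |H| divides |G|
|G| = 150
Divisors of 150: 1, 2, 3, 5, 6, 10, 15, 25, 30, 50, 75, 150

Possible subgroup orders: {1, 2, 3, 5, 6, 10, 15, 25, 30, 50, 75, 150}


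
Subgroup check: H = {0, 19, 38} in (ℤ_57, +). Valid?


Subgroup test for H = {0, 19, 38} in (ℤ_57, +):
(1) 0 ∈ H? Yes
(2) Closure: for all a,b ∈ H, (a+b) mod 57 ∈ H? Yes
(3) Inverses: for all a ∈ H, -a mod 57 ∈ H? Yes

Yes, H is a subgroup of ℤ_57


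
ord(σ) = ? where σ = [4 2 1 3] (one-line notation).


Cycle decomposition: (1 4 3)
Cycle lengths: 3
Order = lcm(3) = 3

ord(σ) = 3


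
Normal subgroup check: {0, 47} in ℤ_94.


H = {0, 47} in ℤ_94
ℤ_94 is abelian; every subgroup of an abelian group is normal

Yes, normal subgroup


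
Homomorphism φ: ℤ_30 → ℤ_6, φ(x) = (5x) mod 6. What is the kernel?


Kernel = preimage of identity
ker(φ) = {x ∈ ℤ_30 : 5x ≡ 0 (mod 6)}. Since 6 | 30, φ is well-defined. The kernel is the cyclic subgroup ⟨6⟩ of ℤ_30 (order 5), i.e. {0, 6, 12, 18, 24}

ker(φ) = {0, 6, 12, 18, 24}


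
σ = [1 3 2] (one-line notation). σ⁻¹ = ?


To find σ⁻¹, swap domain and range:
σ(1) = 1 → σ⁻¹(1) = 1
σ(2) = 3 → σ⁻¹(3) = 2
σ(3) = 2 → σ⁻¹(2) = 3

σ⁻¹ = [1 3 2]


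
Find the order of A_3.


|A_n| = n!/2 (even permutations)
|A_3| = 3!/2 = 6/2 = 3

|A_3| = 3


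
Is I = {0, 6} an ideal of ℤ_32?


Check ideal conditions for I = {0, 6} in ℤ_32:
(1) I is an additive subgroup? No
(2) For r ∈ ℤ_32 and a ∈ I: r·a ∈ I? No  [counterexample: r=2, a=6, r·a mod 32 = 12 ∉ I]

No, I is not an ideal of ℤ_32


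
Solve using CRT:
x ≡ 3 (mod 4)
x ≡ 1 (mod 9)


m₁ = 4, m₂ = 9, gcd = 1, so CRT applies. M = m₁·m₂ = 36
Let M₁ = M/m₁ = 9, M₂ = M/m₂ = 4
Find y₁ ≡ M₁⁻¹ (mod m₁): 9⁻¹ ≡ 1 (mod 4)
Find y₂ ≡ M₂⁻¹ (mod m₂): 4⁻¹ ≡ 7 (mod 9)
x = a₁·M₁·y₁ + a₂·M₂·y₂ = 3·9·1 + 1·4·7 = 55
Reduce mod 36: x ≡ 19
Check: 19 mod 4 = 3 ✓, 19 mod 9 = 1 ✓

x ≡ 19 (mod 36)


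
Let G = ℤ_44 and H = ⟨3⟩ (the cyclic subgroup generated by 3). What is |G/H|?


|⟨3⟩| = n / gcd(3, 44) = 44 / 1 = 44
H is normal (ℤ_44 is abelian).
|G/H| = |G| / |H| = 44 / 44 = 1

|G/H| = 1


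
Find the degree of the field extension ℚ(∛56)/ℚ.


∛56 has minimal polynomial x³ - 56 (irreducible over ℚ since 56 is not a perfect cube)

[ℚ(∛56)/ℚ] = 3


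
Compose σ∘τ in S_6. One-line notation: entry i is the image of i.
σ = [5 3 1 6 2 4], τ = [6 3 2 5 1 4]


σ∘τ: apply τ first, then σ
1 →τ 6 →σ 4
2 →τ 3 →σ 1
3 →τ 2 →σ 3
4 →τ 5 →σ 2
5 →τ 1 →σ 5
6 →τ 4 →σ 6

σ∘τ = [4 1 3 2 5 6]


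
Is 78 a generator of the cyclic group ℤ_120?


g generates ℤ_n iff gcd(g, n) = 1
gcd(78, 120) = 6
Since gcd = 6 ≠ 1, ⟨78⟩ has order 20 < 120, so 78 is not a generator.

No, 78 does not generate ℤ_120


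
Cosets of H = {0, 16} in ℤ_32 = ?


H = {0, 16}, |H| = 2
Number of cosets = |G|/|H| = 32/2 = 16
0 + H = {0, 16}
1 + H = {1, 17}
2 + H = {2, 18}
3 + H = {3, 19}
4 + H = {4, 20}
5 + H = {5, 21}
6 + H = {6, 22}
7 + H = {7, 23}
8 + H = {8, 24}
9 + H = {9, 25}
10 + H = {10, 26}
11 + H = {11, 27}
12 + H = {12, 28}
13 + H = {13, 29}
14 + H = {14, 30}
15 + H = {15, 31}

Cosets: 0+H={0,16}; 1+H={1,17}; 2+H={2,18}; 3+H={3,19}; 4+H={4,20}; 5+H={5,21}; 6+H={6,22}; 7+H={7,23}; 8+H={8,24}; 9+H={9,25}; 10+H={10,26}; 11+H={11,27}; 12+H={12,28}; 13+H={13,29}; 14+H={14,30}; 15+H={15,31}


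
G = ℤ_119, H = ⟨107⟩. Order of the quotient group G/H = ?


|⟨107⟩| = n / gcd(107, 119) = 119 / 1 = 119
H is normal (ℤ_119 is abelian).
|G/H| = |G| / |H| = 119 / 119 = 1

|G/H| = 1


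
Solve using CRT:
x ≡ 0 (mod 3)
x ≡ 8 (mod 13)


m₁ = 3, m₂ = 13, gcd = 1, so CRT applies. M = m₁·m₂ = 39
Let M₁ = M/m₁ = 13, M₂ = M/m₂ = 3
Find y₁ ≡ M₁⁻¹ (mod m₁): 13⁻¹ ≡ 1 (mod 3)
Find y₂ ≡ M₂⁻¹ (mod m₂): 3⁻¹ ≡ 9 (mod 13)
x = a₁·M₁·y₁ + a₂·M₂·y₂ = 0·13·1 + 8·3·9 = 216
Reduce mod 39: x ≡ 21
Check: 21 mod 3 = 0 ✓, 21 mod 13 = 8 ✓

x ≡ 21 (mod 39)


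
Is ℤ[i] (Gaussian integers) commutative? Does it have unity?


ℤ[i] is a commutative integral domain with unity 1 (in fact a Euclidean domain)
Commutative: Yes
Integral domain: Yes
Has unity: Yes

ℤ[i] (Gaussian integers): Commutative=Yes, Unity=Yes


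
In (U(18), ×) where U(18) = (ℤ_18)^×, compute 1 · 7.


Operation: multiplication mod 18
1 · 7 = (a × b) mod 18 with a = 1, b = 7

1 · 7 = 7


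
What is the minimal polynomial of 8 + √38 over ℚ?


Let α = 8 + √38. Then α - 8 = √38, so (α - 8)² = 38, giving α² - 16α + 26 = 0. Degree 2 and α ∉ ℚ, so this is the minimal polynomial.

Minimal polynomial: x² - 16x + 26


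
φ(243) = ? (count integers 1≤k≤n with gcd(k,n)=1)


Factor n: 243 = 3^5
φ(n) = n · ∏(1 - 1/p) over distinct primes p | n
φ(243) = 243 · (1 - 1/3) = 162

φ(243) = 162


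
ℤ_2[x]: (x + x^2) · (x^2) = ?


Expand and collect like terms; reduce coefficients mod 2:
x^0: 0·0 = 0 ≡ 0 (mod 2)
x^1: 0·0 + 1·0 = 0 ≡ 0 (mod 2)
x^2: 0·1 + 1·0 + 1·0 = 0 ≡ 0 (mod 2)
x^3: 1·1 + 1·0 = 1 ≡ 1 (mod 2)
x^4: 1·1 = 1 ≡ 1 (mod 2)
Result: x^3 + x^4

f · g = x^3 + x^4


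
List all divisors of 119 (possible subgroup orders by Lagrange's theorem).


Lagrange's theorem: |H| divides |G|
|G| = 119
Divisors of 119: 1, 7, 17, 119

Possible subgroup orders: {1, 7, 17, 119}


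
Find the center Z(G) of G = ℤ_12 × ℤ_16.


Z(G) = {g ∈ G | gx = xg for all x ∈ G}
Direct product of abelian groups is abelian, so Z(G) = G

Z(ℤ_12 × ℤ_16) = ℤ_12 × ℤ_16


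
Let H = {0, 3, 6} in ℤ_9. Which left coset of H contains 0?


0 + H = {0 + h (mod 9) : h ∈ H}
0+0=0, 0+3=3, 0+6=6

0 + H = {0, 3, 6}


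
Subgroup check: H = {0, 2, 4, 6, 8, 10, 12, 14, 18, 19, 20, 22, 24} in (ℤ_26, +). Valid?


Subgroup test for H = {0, 2, 4, 6, 8, 10, 12, 14, 18, 19, 20, 22, 24} in (ℤ_26, +):
(1) 0 ∈ H? Yes
(2) Closure: for all a,b ∈ H, (a+b) mod 26 ∈ H? No  [counterexample: 2 + 14 = 16 ∉ H]
(3) Inverses: for all a ∈ H, -a mod 26 ∈ H? No

No, H is not a subgroup of ℤ_26


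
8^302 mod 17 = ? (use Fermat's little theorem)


Fermat's little theorem: if p is prime and gcd(a,p)=1, then a^(p-1) ≡ 1 (mod p)
p = 17 is prime, gcd(8,17) = 1
Reduce exponent: 302 mod 16 = 14
So 8^302 ≡ 8^14 (mod 17)
8^14 mod 17 = 4

8^302 ≡ 4 (mod 17)


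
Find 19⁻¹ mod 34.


Use the extended Euclidean algorithm to write 1 = 19·s + 34·t; then s mod 34 is the inverse.
Euclidean algorithm:
  19 = 0·34 + 19
  34 = 1·19 + 15
  19 = 1·15 + 4
  15 = 3·4 + 3
  4 = 1·3 + 1
  3 = 3·1 + 0
gcd(19,34) = 1
Back-substitution gives: 19·(9) + 34·(-5) = 1
So 19⁻¹ ≡ 9 ≡ 9 (mod 34)
Check: 19 × 9 = 171 ≡ 1 (mod 34) ✓

19⁻¹ ≡ 9 (mod 34)


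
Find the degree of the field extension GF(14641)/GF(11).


GF(14641) = GF(11^4), so the extension degree is 4

[GF(14641)/GF(11)] = 4


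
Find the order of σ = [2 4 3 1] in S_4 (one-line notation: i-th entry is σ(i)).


Cycle decomposition: (1 2 4)
Cycle lengths: 3
Order = lcm(3) = 3

ord(σ) = 3


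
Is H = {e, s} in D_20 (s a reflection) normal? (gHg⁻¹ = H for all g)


H = {e, s} in D_20 (s a reflection)
r·s·r⁻¹ = sr⁻² ≠ s for n ≥ 3, so {e, s} is not closed under conjugation

No, not a normal subgroup


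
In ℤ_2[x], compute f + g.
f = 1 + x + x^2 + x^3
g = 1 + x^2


Add coefficients mod 2:
x^0: 1 + 1 = 0 (mod 2)
x^1: 1 + 0 = 1 (mod 2)
x^2: 1 + 1 = 0 (mod 2)
x^3: 1 + 0 = 1 (mod 2)
Result: x + x^3

f + g = x + x^3


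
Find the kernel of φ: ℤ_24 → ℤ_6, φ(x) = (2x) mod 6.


Kernel = preimage of identity
ker(φ) = {x ∈ ℤ_24 : 2x ≡ 0 (mod 6)}. Since 6 | 24, φ is well-defined. The kernel is the cyclic subgroup ⟨3⟩ of ℤ_24 (order 8), i.e. {0, 3, 6, 9, 12, 15, 18, 21}

ker(φ) = {0, 3, 6, 9, 12, 15, 18, 21}


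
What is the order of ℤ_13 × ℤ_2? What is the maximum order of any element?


|ℤ_13 × ℤ_2| = 13 × 2 = 26
Max element order = lcm(13,2) = 26
Cyclic? Yes (gcd=1)

|ℤ_13×ℤ_2| = 26, max element order = 26


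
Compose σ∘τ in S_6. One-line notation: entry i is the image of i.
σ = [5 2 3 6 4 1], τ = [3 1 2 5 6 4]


σ∘τ: apply τ first, then σ
1 →τ 3 →σ 3
2 →τ 1 →σ 5
3 →τ 2 →σ 2
4 →τ 5 →σ 4
5 →τ 6 →σ 1
6 →τ 4 →σ 6

σ∘τ = [3 5 2 4 1 6]


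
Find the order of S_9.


|S_n| = n! (number of permutations of n symbols)
|S_9| = 9! = 362880

|S_9| = 362880


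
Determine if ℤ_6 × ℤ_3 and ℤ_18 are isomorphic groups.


Comparing ℤ_6 × ℤ_3 and ℤ_18:
gcd(6,3) = 3 ≠ 1. Max element order in ℤ_6×ℤ_3 is lcm(6,3) = 6 < 18, so it has no element of order 18

No, ℤ_6 × ℤ_3 ≇ ℤ_18


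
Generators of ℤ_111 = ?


g generates ℤ_n iff gcd(g,n) = 1
Prime factors of 111: 3, 37
Generators are g ∈ {1,...,110} not divisible by any of these primes.
Generators: {1, 2, 4, 5, 7, 8, 10, 11, 13, 14, 16, 17, 19, 20, 22, 23, 25, 26, 28, 29, 31, 32, 34, 35, 38, 40, 41, 43, 44, 46, 47, 49, 50, 52, 53, 55, 56, 58, 59, 61, 62, 64, 65, 67, 68, 70, 71, 73, 76, 77, 79, 80, 82, 83, 85, 86, 88, 89, 91, 92, 94, 95, 97, 98, 100, 101, 103, 104, 106, 107, 109, 110}
Number of generators = φ(111) = 72

Generators of ℤ_111 = {1, 2, 4, 5, 7, 8, 10, 11, 13, 14, 16, 17, 19, 20, 22, 23, 25, 26, 28, 29, 31, 32, 34, 35, 38, 40, 41, 43, 44, 46, 47, 49, 50, 52, 53, 55, 56, 58, 59, 61, 62, 64, 65, 67, 68, 70, 71, 73, 76, 77, 79, 80, 82, 83, 85, 86, 88, 89, 91, 92, 94, 95, 97, 98, 100, 101, 103, 104, 106, 107, 109, 110}


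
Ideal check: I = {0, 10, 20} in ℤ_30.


Check ideal conditions for I = {0, 10, 20} in ℤ_30:
(1) I is an additive subgroup? Yes
(2) For r ∈ ℤ_30 and a ∈ I: r·a ∈ I? Yes

Yes, I is an ideal of ℤ_30


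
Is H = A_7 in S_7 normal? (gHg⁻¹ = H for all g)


H = A_7 in S_7
A_7 has index 2 in S_7, and every subgroup of index 2 is normal

Yes, normal subgroup


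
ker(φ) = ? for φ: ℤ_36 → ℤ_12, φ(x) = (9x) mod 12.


Kernel = preimage of identity
ker(φ) = {x ∈ ℤ_36 : 9x ≡ 0 (mod 12)}. Since 12 | 36, φ is well-defined. The kernel is the cyclic subgroup ⟨4⟩ of ℤ_36 (order 9), i.e. {0, 4, 8, 12, 16, 20, 24, 28, 32}

ker(φ) = {0, 4, 8, 12, 16, 20, 24, 28, 32}


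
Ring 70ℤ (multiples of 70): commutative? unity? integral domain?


70ℤ is a commutative ring under +,× but has no multiplicative identity (1 ∉ 70ℤ); it has no zero divisors, but without unity it is not an integral domain
Commutative: Yes
Integral domain: No
Has unity: No

70ℤ (multiples of 70): Commutative=Yes, Unity=No


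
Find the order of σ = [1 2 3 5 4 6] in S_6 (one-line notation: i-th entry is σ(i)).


Cycle decomposition: (4 5)
Cycle lengths: 2
Order = lcm(2) = 2

ord(σ) = 2


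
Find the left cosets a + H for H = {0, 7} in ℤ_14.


H = {0, 7}, |H| = 2
Number of cosets = |G|/|H| = 14/2 = 7
0 + H = {0, 7}
1 + H = {1, 8}
2 + H = {2, 9}
3 + H = {3, 10}
4 + H = {4, 11}
5 + H = {5, 12}
6 + H = {6, 13}

Cosets: 0+H={0,7}; 1+H={1,8}; 2+H={2,9}; 3+H={3,10}; 4+H={4,11}; 5+H={5,12}; 6+H={6,13}


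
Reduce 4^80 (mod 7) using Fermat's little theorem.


Fermat's little theorem: if p is prime and gcd(a,p)=1, then a^(p-1) ≡ 1 (mod p)
p = 7 is prime, gcd(4,7) = 1
Reduce exponent: 80 mod 6 = 2
So 4^80 ≡ 4^2 (mod 7)
4^2 mod 7 = 2

4^80 ≡ 2 (mod 7)


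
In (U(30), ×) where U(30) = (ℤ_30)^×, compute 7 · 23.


Operation: multiplication mod 30
7 · 23 = (a × b) mod 30 with a = 7, b = 23

7 · 23 = 11


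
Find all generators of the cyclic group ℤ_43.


g generates ℤ_n iff gcd(g,n) = 1
Prime factors of 43: 43
Generators are g ∈ {1,...,42} not divisible by any of these primes.
Generators: {1, 2, 3, 4, 5, 6, 7, 8, 9, 10, 11, 12, 13, 14, 15, 16, 17, 18, 19, 20, 21, 22, 23, 24, 25, 26, 27, 28, 29, 30, 31, 32, 33, 34, 35, 36, 37, 38, 39, 40, 41, 42}
Number of generators = φ(43) = 42

Generators of ℤ_43 = {1, 2, 3, 4, 5, 6, 7, 8, 9, 10, 11, 12, 13, 14, 15, 16, 17, 18, 19, 20, 21, 22, 23, 24, 25, 26, 27, 28, 29, 30, 31, 32, 33, 34, 35, 36, 37, 38, 39, 40, 41, 42}


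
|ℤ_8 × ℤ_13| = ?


|A × B| = |A| · |B|
|ℤ_8 × ℤ_13| = 8 × 13 = 104

|ℤ_8 × ℤ_13| = 104


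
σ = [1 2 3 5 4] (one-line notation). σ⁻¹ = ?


To find σ⁻¹, swap domain and range:
σ(1) = 1 → σ⁻¹(1) = 1
σ(2) = 2 → σ⁻¹(2) = 2
σ(3) = 3 → σ⁻¹(3) = 3
σ(4) = 5 → σ⁻¹(5) = 4
σ(5) = 4 → σ⁻¹(4) = 5

σ⁻¹ = [1 2 3 5 4]


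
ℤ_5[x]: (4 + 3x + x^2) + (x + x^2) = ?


Add coefficients mod 5:
x^0: 4 + 0 = 4 (mod 5)
x^1: 3 + 1 = 4 (mod 5)
x^2: 1 + 1 = 2 (mod 5)
Result: 4 + 4x + 2x^2

f + g = 4 + 4x + 2x^2


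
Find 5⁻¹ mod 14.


Use the extended Euclidean algorithm to write 1 = 5·s + 14·t; then s mod 14 is the inverse.
Euclidean algorithm:
  5 = 0·14 + 5
  14 = 2·5 + 4
  5 = 1·4 + 1
  4 = 4·1 + 0
gcd(5,14) = 1
Back-substitution gives: 5·(3) + 14·(-1) = 1
So 5⁻¹ ≡ 3 ≡ 3 (mod 14)
Check: 5 × 3 = 15 ≡ 1 (mod 14) ✓

5⁻¹ ≡ 3 (mod 14)


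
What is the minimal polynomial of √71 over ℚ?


√71 satisfies x² - 71 = 0, irreducible over ℚ since 71 is squarefree

Minimal polynomial: x² - 71


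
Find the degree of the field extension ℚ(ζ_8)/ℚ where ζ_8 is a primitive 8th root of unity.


[ℚ(ζ_n):ℚ] = deg Φ_n(x) = φ(n). Here φ(8) = 4

[ℚ(ζ_8)/ℚ where ζ_8 is a primitive 8th root of unity] = 4


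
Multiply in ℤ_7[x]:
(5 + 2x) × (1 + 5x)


Expand and collect like terms; reduce coefficients mod 7:
x^0: 5·1 = 5 ≡ 5 (mod 7)
x^1: 5·5 + 2·1 = 27 ≡ 6 (mod 7)
x^2: 2·5 = 10 ≡ 3 (mod 7)
Result: 5 + 6x + 3x^2

f · g = 5 + 6x + 3x^2


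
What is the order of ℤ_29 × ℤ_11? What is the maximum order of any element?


|ℤ_29 × ℤ_11| = 29 × 11 = 319
Max element order = lcm(29,11) = 319
Cyclic? Yes (gcd=1)

|ℤ_29×ℤ_11| = 319, max element order = 319


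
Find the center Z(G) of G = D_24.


Z(G) = {g ∈ G | gx = xg for all x ∈ G}
For even n, Z(D_n) = {e, r^(n/2)}: the 180° rotation r^12 commutes with every reflection and rotation

Z(D_24) = {e, r^12}


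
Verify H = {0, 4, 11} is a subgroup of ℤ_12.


Subgroup test for H = {0, 4, 11} in (ℤ_12, +):
(1) 0 ∈ H? Yes
(2) Closure: for all a,b ∈ H, (a+b) mod 12 ∈ H? No  [counterexample: 4 + 4 = 8 ∉ H]
(3) Inverses: for all a ∈ H, -a mod 12 ∈ H? No

No, H is not a subgroup of ℤ_12


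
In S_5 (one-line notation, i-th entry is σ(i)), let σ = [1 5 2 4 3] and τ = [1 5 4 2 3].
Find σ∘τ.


σ∘τ: apply τ first, then σ
1 →τ 1 →σ 1
2 →τ 5 →σ 3
3 →τ 4 →σ 4
4 →τ 2 →σ 5
5 →τ 3 →σ 2

σ∘τ = [1 3 4 5 2]


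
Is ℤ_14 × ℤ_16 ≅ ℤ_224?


Comparing ℤ_14 × ℤ_16 and ℤ_224:
gcd(14,16) = 2 ≠ 1. Max element order in ℤ_14×ℤ_16 is lcm(14,16) = 112 < 224, so it has no element of order 224

No, ℤ_14 × ℤ_16 ≇ ℤ_224


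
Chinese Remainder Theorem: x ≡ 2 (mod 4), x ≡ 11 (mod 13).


m₁ = 4, m₂ = 13, gcd = 1, so CRT applies. M = m₁·m₂ = 52
Let M₁ = M/m₁ = 13, M₂ = M/m₂ = 4
Find y₁ ≡ M₁⁻¹ (mod m₁): 13⁻¹ ≡ 1 (mod 4)
Find y₂ ≡ M₂⁻¹ (mod m₂): 4⁻¹ ≡ 10 (mod 13)
x = a₁·M₁·y₁ + a₂·M₂·y₂ = 2·13·1 + 11·4·10 = 466
Reduce mod 52: x ≡ 50
Check: 50 mod 4 = 2 ✓, 50 mod 13 = 11 ✓

x ≡ 50 (mod 52)


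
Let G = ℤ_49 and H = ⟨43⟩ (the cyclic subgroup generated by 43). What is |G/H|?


|⟨43⟩| = n / gcd(43, 49) = 49 / 1 = 49
H is normal (ℤ_49 is abelian).
|G/H| = |G| / |H| = 49 / 49 = 1

|G/H| = 1


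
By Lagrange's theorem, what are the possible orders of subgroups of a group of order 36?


Lagrange's theorem: |H| divides |G|
|G| = 36
Divisors of 36: 1, 2, 3, 4, 6, 9, 12, 18, 36

Possible subgroup orders: {1, 2, 3, 4, 6, 9, 12, 18, 36}


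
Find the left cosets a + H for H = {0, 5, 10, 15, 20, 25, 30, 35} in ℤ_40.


H = {0, 5, 10, 15, 20, 25, 30, 35}, |H| = 8
Number of cosets = |G|/|H| = 40/8 = 5
0 + H = {0, 5, 10, 15, 20, 25, 30, 35}
1 + H = {1, 6, 11, 16, 21, 26, 31, 36}
2 + H = {2, 7, 12, 17, 22, 27, 32, 37}
3 + H = {3, 8, 13, 18, 23, 28, 33, 38}
4 + H = {4, 9, 14, 19, 24, 29, 34, 39}

Cosets: 0+H={0,5,10,15,20,25,30,35}; 1+H={1,6,11,16,21,26,31,36}; 2+H={2,7,12,17,22,27,32,37}; 3+H={3,8,13,18,23,28,33,38}; 4+H={4,9,14,19,24,29,34,39}


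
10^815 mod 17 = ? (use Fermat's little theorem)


Fermat's little theorem: if p is prime and gcd(a,p)=1, then a^(p-1) ≡ 1 (mod p)
p = 17 is prime, gcd(10,17) = 1
Reduce exponent: 815 mod 16 = 15
So 10^815 ≡ 10^15 (mod 17)
10^15 mod 17 = 12

10^815 ≡ 12 (mod 17)


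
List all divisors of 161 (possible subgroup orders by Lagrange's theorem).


Lagrange's theorem: |H| divides |G|
|G| = 161
Divisors of 161: 1, 7, 23, 161

Possible subgroup orders: {1, 7, 23, 161}


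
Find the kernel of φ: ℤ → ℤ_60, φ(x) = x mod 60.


Kernel = preimage of identity
ker(φ) = {x ∈ ℤ : x ≡ 0 (mod 60)} = 60ℤ = {0, ±60, ±120, ...}

ker(φ) = 60ℤ


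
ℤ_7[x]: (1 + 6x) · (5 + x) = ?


Expand and collect like terms; reduce coefficients mod 7:
x^0: 1·5 = 5 ≡ 5 (mod 7)
x^1: 1·1 + 6·5 = 31 ≡ 3 (mod 7)
x^2: 6·1 = 6 ≡ 6 (mod 7)
Result: 5 + 3x + 6x^2

f · g = 5 + 3x + 6x^2


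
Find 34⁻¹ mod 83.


Use the extended Euclidean algorithm to write 1 = 34·s + 83·t; then s mod 83 is the inverse.
Euclidean algorithm:
  34 = 0·83 + 34
  83 = 2·34 + 15
  34 = 2·15 + 4
  15 = 3·4 + 3
  4 = 1·3 + 1
  3 = 3·1 + 0
gcd(34,83) = 1
Back-substitution gives: 34·(22) + 83·(-9) = 1
So 34⁻¹ ≡ 22 ≡ 22 (mod 83)
Check: 34 × 22 = 748 ≡ 1 (mod 83) ✓

34⁻¹ ≡ 22 (mod 83)


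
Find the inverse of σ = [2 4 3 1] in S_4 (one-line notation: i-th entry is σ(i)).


To find σ⁻¹, swap domain and range:
σ(1) = 2 → σ⁻¹(2) = 1
σ(2) = 4 → σ⁻¹(4) = 2
σ(3) = 3 → σ⁻¹(3) = 3
σ(4) = 1 → σ⁻¹(1) = 4

σ⁻¹ = [4 1 3 2]


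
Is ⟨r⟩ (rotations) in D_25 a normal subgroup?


H = ⟨r⟩ (rotations) in D_25
The rotation subgroup ⟨r⟩ has index 2 in D_25, so it is normal

Yes, normal subgroup


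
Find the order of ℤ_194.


ℤ_n has n elements.

|ℤ_194| = 194


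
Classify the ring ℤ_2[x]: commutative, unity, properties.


ℤ_2 is a field (n prime), so ℤ_2[x] is a commutative integral domain with unity
Commutative: Yes
Integral domain: Yes
Has unity: Yes

ℤ_2[x]: Commutative=Yes, Unity=Yes


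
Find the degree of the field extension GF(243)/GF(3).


GF(243) = GF(3^5), so the extension degree is 5

[GF(243)/GF(3)] = 5


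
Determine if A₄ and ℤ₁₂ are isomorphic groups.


Comparing A₄ and ℤ₁₂:
A₄ is non-abelian, ℤ₁₂ is abelian

No, A₄ ≇ ℤ₁₂


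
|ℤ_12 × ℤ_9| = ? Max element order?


|ℤ_12 × ℤ_9| = 12 × 9 = 108
Max element order = lcm(12,9) = 36
Cyclic? No (gcd=3)

|ℤ_12×ℤ_9| = 108, max element order = 36


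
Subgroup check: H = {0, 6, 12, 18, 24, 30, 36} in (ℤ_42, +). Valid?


Subgroup test for H = {0, 6, 12, 18, 24, 30, 36} in (ℤ_42, +):
(1) 0 ∈ H? Yes
(2) Closure: for all a,b ∈ H, (a+b) mod 42 ∈ H? Yes
(3) Inverses: for all a ∈ H, -a mod 42 ∈ H? Yes

Yes, H is a subgroup of ℤ_42


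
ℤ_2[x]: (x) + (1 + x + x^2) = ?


Add coefficients mod 2:
x^0: 0 + 1 = 1 (mod 2)
x^1: 1 + 1 = 0 (mod 2)
x^2: 0 + 1 = 1 (mod 2)
Result: 1 + x^2

f + g = 1 + x^2


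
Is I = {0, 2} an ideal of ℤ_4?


Check ideal conditions for I = {0, 2} in ℤ_4:
(1) I is an additive subgroup? Yes
(2) For r ∈ ℤ_4 and a ∈ I: r·a ∈ I? Yes

Yes, I is an ideal of ℤ_4


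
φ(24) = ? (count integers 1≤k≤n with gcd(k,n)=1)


φ(n) = count of k ∈ {1,...,n} with gcd(k,n)=1
Coprimes to 24: {1, 5, 7, 11, 13, 17, 19, 23}
Count: 8

φ(24) = 8


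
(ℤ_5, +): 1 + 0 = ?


Operation: addition mod 5
1 + 0 = (a + b) mod 5 with a = 1, b = 0

1 + 0 = 1


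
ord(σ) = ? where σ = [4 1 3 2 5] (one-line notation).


Cycle decomposition: (1 4 2)
Cycle lengths: 3
Order = lcm(3) = 3

ord(σ) = 3


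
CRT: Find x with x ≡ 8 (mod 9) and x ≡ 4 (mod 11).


m₁ = 9, m₂ = 11, gcd = 1, so CRT applies. M = m₁·m₂ = 99
Let M₁ = M/m₁ = 11, M₂ = M/m₂ = 9
Find y₁ ≡ M₁⁻¹ (mod m₁): 11⁻¹ ≡ 5 (mod 9)
Find y₂ ≡ M₂⁻¹ (mod m₂): 9⁻¹ ≡ 5 (mod 11)
x = a₁·M₁·y₁ + a₂·M₂·y₂ = 8·11·5 + 4·9·5 = 620
Reduce mod 99: x ≡ 26
Check: 26 mod 9 = 8 ✓, 26 mod 11 = 4 ✓

x ≡ 26 (mod 99)


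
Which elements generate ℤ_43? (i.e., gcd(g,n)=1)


g generates ℤ_n iff gcd(g,n) = 1
Prime factors of 43: 43
Generators are g ∈ {1,...,42} not divisible by any of these primes.
Generators: {1, 2, 3, 4, 5, 6, 7, 8, 9, 10, 11, 12, 13, 14, 15, 16, 17, 18, 19, 20, 21, 22, 23, 24, 25, 26, 27, 28, 29, 30, 31, 32, 33, 34, 35, 36, 37, 38, 39, 40, 41, 42}
Number of generators = φ(43) = 42

Generators of ℤ_43 = {1, 2, 3, 4, 5, 6, 7, 8, 9, 10, 11, 12, 13, 14, 15, 16, 17, 18, 19, 20, 21, 22, 23, 24, 25, 26, 27, 28, 29, 30, 31, 32, 33, 34, 35, 36, 37, 38, 39, 40, 41, 42}


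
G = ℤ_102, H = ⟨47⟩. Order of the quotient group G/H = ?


|⟨47⟩| = n / gcd(47, 102) = 102 / 1 = 102
H is normal (ℤ_102 is abelian).
|G/H| = |G| / |H| = 102 / 102 = 1

|G/H| = 1


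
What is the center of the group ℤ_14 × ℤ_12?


Z(G) = {g ∈ G | gx = xg for all x ∈ G}
Direct product of abelian groups is abelian, so Z(G) = G

Z(ℤ_14 × ℤ_12) = ℤ_14 × ℤ_12


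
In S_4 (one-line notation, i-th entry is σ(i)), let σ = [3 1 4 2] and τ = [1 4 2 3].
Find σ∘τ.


σ∘τ: apply τ first, then σ
1 →τ 1 →σ 3
2 →τ 4 →σ 2
3 →τ 2 →σ 1
4 →τ 3 →σ 4

σ∘τ = [3 2 1 4]


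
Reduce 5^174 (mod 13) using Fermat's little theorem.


Fermat's little theorem: if p is prime and gcd(a,p)=1, then a^(p-1) ≡ 1 (mod p)
p = 13 is prime, gcd(5,13) = 1
Reduce exponent: 174 mod 12 = 6
So 5^174 ≡ 5^6 (mod 13)
5^6 mod 13 = 12

5^174 ≡ 12 (mod 13)


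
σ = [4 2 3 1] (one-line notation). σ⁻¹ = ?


To find σ⁻¹, swap domain and range:
σ(1) = 4 → σ⁻¹(4) = 1
σ(2) = 2 → σ⁻¹(2) = 2
σ(3) = 3 → σ⁻¹(3) = 3
σ(4) = 1 → σ⁻¹(1) = 4

σ⁻¹ = [4 2 3 1]


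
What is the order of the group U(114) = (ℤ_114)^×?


U(n) is the group of units mod n; |U(n)| = φ(n)
|U(114)| = φ(114) = 36

|U(114) = (ℤ_114)^×| = 36


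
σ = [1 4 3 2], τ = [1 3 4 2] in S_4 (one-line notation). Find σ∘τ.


σ∘τ: apply τ first, then σ
1 →τ 1 →σ 1
2 →τ 3 →σ 3
3 →τ 4 →σ 2
4 →τ 2 →σ 4

σ∘τ = [1 3 2 4]


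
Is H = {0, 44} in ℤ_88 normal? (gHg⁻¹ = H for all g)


H = {0, 44} in ℤ_88
ℤ_88 is abelian; every subgroup of an abelian group is normal

Yes, normal subgroup


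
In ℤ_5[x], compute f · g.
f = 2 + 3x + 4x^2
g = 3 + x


Expand and collect like terms; reduce coefficients mod 5:
x^0: 2·3 = 6 ≡ 1 (mod 5)
x^1: 2·1 + 3·3 = 11 ≡ 1 (mod 5)
x^2: 3·1 + 4·3 = 15 ≡ 0 (mod 5)
x^3: 4·1 = 4 ≡ 4 (mod 5)
Result: 1 + x + 4x^3

f · g = 1 + x + 4x^3


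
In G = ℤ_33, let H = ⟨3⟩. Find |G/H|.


|⟨3⟩| = n / gcd(3, 33) = 33 / 3 = 11
H is normal (ℤ_33 is abelian).
|G/H| = |G| / |H| = 33 / 11 = 3

|G/H| = 3


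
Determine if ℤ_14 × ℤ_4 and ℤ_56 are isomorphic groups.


Comparing ℤ_14 × ℤ_4 and ℤ_56:
gcd(14,4) = 2 ≠ 1. Max element order in ℤ_14×ℤ_4 is lcm(14,4) = 28 < 56, so it has no element of order 56

No, ℤ_14 × ℤ_4 ≇ ℤ_56


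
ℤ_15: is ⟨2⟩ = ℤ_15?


g generates ℤ_n iff gcd(g, n) = 1
gcd(2, 15) = 1
Since gcd = 1, 2 is a generator.

Yes, 2 generates ℤ_15


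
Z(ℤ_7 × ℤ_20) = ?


Z(G) = {g ∈ G | gx = xg for all x ∈ G}
Direct product of abelian groups is abelian, so Z(G) = G

Z(ℤ_7 × ℤ_20) = ℤ_7 × ℤ_20


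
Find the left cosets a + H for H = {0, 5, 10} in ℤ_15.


H = {0, 5, 10}, |H| = 3
Number of cosets = |G|/|H| = 15/3 = 5
0 + H = {0, 5, 10}
1 + H = {1, 6, 11}
2 + H = {2, 7, 12}
3 + H = {3, 8, 13}
4 + H = {4, 9, 14}

Cosets: 0+H={0,5,10}; 1+H={1,6,11}; 2+H={2,7,12}; 3+H={3,8,13}; 4+H={4,9,14}


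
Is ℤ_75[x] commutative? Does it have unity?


ℤ_75 has zero divisors (3·25 ≡ 0), and these lift to constant zero divisors in ℤ_75[x]; so not an integral domain
Commutative: Yes
Integral domain: No
Has unity: Yes

ℤ_75[x]: Commutative=Yes, Unity=Yes


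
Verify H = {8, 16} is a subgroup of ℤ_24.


Subgroup test for H = {8, 16} in (ℤ_24, +):
(1) 0 ∈ H? No
(2) Closure: for all a,b ∈ H, (a+b) mod 24 ∈ H? No  [counterexample: 8 + 16 = 0 ∉ H]
(3) Inverses: for all a ∈ H, -a mod 24 ∈ H? Yes

No, H is not a subgroup of ℤ_24


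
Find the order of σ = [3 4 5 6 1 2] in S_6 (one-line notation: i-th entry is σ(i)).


Cycle decomposition: (1 3 5) (2 4 6)
Cycle lengths: 3, 3
Order = lcm(3, 3) = 3

ord(σ) = 3


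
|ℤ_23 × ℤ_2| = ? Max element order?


|ℤ_23 × ℤ_2| = 23 × 2 = 46
Max element order = lcm(23,2) = 46
Cyclic? Yes (gcd=1)

|ℤ_23×ℤ_2| = 46, max element order = 46


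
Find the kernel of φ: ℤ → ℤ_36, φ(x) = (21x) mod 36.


Kernel = preimage of identity
ker(φ) = {x ∈ ℤ : 21x ≡ 0 (mod 36)}. gcd(21,36) = 3, so 21x ≡ 0 (mod 36) ⟺ x ≡ 0 (mod 36/3 = 12). Hence ker(φ) = 12ℤ

ker(φ) = 12ℤ


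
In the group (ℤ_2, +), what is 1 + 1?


Operation: addition mod 2
1 + 1 = (a + b) mod 2 with a = 1, b = 1

1 + 1 = 0


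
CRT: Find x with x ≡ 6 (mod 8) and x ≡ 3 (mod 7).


m₁ = 8, m₂ = 7, gcd = 1, so CRT applies. M = m₁·m₂ = 56
Let M₁ = M/m₁ = 7, M₂ = M/m₂ = 8
Find y₁ ≡ M₁⁻¹ (mod m₁): 7⁻¹ ≡ 7 (mod 8)
Find y₂ ≡ M₂⁻¹ (mod m₂): 8⁻¹ ≡ 1 (mod 7)
x = a₁·M₁·y₁ + a₂·M₂·y₂ = 6·7·7 + 3·8·1 = 318
Reduce mod 56: x ≡ 38
Check: 38 mod 8 = 6 ✓, 38 mod 7 = 3 ✓

x ≡ 38 (mod 56)


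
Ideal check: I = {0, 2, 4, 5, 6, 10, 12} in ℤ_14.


Check ideal conditions for I = {0, 2, 4, 5, 6, 10, 12} in ℤ_14:
(1) I is an additive subgroup? No
(2) For r ∈ ℤ_14 and a ∈ I: r·a ∈ I? No  [counterexample: r=2, a=4, r·a mod 14 = 8 ∉ I]

No, I is not an ideal of ℤ_14


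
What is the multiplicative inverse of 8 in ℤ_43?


Use the extended Euclidean algorithm to write 1 = 8·s + 43·t; then s mod 43 is the inverse.
Euclidean algorithm:
  8 = 0·43 + 8
  43 = 5·8 + 3
  8 = 2·3 + 2
  3 = 1·2 + 1
  2 = 2·1 + 0
gcd(8,43) = 1
Back-substitution gives: 8·(-16) + 43·(3) = 1
So 8⁻¹ ≡ -16 ≡ 27 (mod 43)
Check: 8 × 27 = 216 ≡ 1 (mod 43) ✓

8⁻¹ ≡ 27 (mod 43)


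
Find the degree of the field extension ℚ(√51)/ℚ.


√51 has minimal polynomial x² - 51 (irreducible over ℚ since 51 is squarefree)

[ℚ(√51)/ℚ] = 2


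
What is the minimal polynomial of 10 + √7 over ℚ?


Let α = 10 + √7. Then α - 10 = √7, so (α - 10)² = 7, giving α² - 20α + 93 = 0. Degree 2 and α ∉ ℚ, so this is the minimal polynomial.

Minimal polynomial: x² - 20x + 93


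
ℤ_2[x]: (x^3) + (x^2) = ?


Add coefficients mod 2:
x^0: 0 + 0 = 0 (mod 2)
x^1: 0 + 0 = 0 (mod 2)
x^2: 0 + 1 = 1 (mod 2)
x^3: 1 + 0 = 1 (mod 2)
Result: x^2 + x^3

f + g = x^2 + x^3


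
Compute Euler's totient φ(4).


φ(n) = count of k ∈ {1,...,n} with gcd(k,n)=1
Coprimes to 4: {1, 3}
Count: 2

φ(4) = 2


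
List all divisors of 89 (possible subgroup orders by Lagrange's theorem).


Lagrange's theorem: |H| divides |G|
|G| = 89
Divisors of 89: 1, 89

Possible subgroup orders: {1, 89}


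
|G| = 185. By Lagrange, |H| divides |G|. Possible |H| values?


Lagrange's theorem: |H| divides |G|
|G| = 185
Divisors of 185: 1, 5, 37, 185

Possible subgroup orders: {1, 5, 37, 185}


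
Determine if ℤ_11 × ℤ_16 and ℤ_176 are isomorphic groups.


Comparing ℤ_11 × ℤ_16 and ℤ_176:
gcd(11,16) = 1, so ℤ_11 × ℤ_16 ≅ ℤ_176 (CRT)

Yes, ℤ_11 × ℤ_16 ≅ ℤ_176


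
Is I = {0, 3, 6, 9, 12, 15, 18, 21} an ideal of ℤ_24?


Check ideal conditions for I = {0, 3, 6, 9, 12, 15, 18, 21} in ℤ_24:
(1) I is an additive subgroup? Yes
(2) For r ∈ ℤ_24 and a ∈ I: r·a ∈ I? Yes

Yes, I is an ideal of ℤ_24


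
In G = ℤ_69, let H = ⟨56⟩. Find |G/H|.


|⟨56⟩| = n / gcd(56, 69) = 69 / 1 = 69
H is normal (ℤ_69 is abelian).
|G/H| = |G| / |H| = 69 / 69 = 1

|G/H| = 1


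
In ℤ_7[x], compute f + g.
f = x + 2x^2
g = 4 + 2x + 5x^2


Add coefficients mod 7:
x^0: 0 + 4 = 4 (mod 7)
x^1: 1 + 2 = 3 (mod 7)
x^2: 2 + 5 = 0 (mod 7)
Result: 4 + 3x

f + g = 4 + 3x


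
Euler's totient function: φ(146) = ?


Factor n: 146 = 2 × 73
φ(n) = n · ∏(1 - 1/p) over distinct primes p | n
φ(146) = 146 · (1 - 1/2) · (1 - 1/73) = 72

φ(146) = 72


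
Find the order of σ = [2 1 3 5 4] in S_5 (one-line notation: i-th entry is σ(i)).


Cycle decomposition: (1 2) (4 5)
Cycle lengths: 2, 2
Order = lcm(2, 2) = 2

ord(σ) = 2


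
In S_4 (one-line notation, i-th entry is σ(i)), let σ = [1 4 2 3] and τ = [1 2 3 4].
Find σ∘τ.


σ∘τ: apply τ first, then σ
1 →τ 1 →σ 1
2 →τ 2 →σ 4
3 →τ 3 →σ 2
4 →τ 4 →σ 3

σ∘τ = [1 4 2 3]


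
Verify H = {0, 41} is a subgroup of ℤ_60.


Subgroup test for H = {0, 41} in (ℤ_60, +):
(1) 0 ∈ H? Yes
(2) Closure: for all a,b ∈ H, (a+b) mod 60 ∈ H? No  [counterexample: 41 + 41 = 22 ∉ H]
(3) Inverses: for all a ∈ H, -a mod 60 ∈ H? No

No, H is not a subgroup of ℤ_60


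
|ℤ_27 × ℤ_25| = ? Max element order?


|ℤ_27 × ℤ_25| = 27 × 25 = 675
Max element order = lcm(27,25) = 675
Cyclic? Yes (gcd=1)

|ℤ_27×ℤ_25| = 675, max element order = 675


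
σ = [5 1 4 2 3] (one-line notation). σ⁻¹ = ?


To find σ⁻¹, swap domain and range:
σ(1) = 5 → σ⁻¹(5) = 1
σ(2) = 1 → σ⁻¹(1) = 2
σ(3) = 4 → σ⁻¹(4) = 3
σ(4) = 2 → σ⁻¹(2) = 4
σ(5) = 3 → σ⁻¹(3) = 5

σ⁻¹ = [2 4 5 3 1]


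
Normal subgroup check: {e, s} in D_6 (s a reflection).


H = {e, s} in D_6 (s a reflection)
r·s·r⁻¹ = sr⁻² ≠ s for n ≥ 3, so {e, s} is not closed under conjugation

No, not a normal subgroup
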